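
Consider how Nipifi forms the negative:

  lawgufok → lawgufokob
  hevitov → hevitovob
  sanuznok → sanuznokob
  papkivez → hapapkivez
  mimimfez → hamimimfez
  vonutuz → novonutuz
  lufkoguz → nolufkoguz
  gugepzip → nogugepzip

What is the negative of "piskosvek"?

papkivez and vonutuz both end in -z yet inflect differently (hapapkivez, novonutuz), so the final letter is not what conditions the rule; the last vowel is.
"piskosvek" has last vowel 'e'. The stems whose last vowel is 'e' (papkivez → hapapkivez, mimimfez → hamimimfez) add the prefix ha-.
So piskosvek → hapiskosvek.

hapiskosvek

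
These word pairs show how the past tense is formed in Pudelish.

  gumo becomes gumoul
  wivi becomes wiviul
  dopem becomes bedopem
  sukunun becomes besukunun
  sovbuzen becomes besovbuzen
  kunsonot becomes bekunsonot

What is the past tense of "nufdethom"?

kunsonot and gumo both have last vowel 'o' yet inflect differently (bekunsonot, gumoul), so the last vowel is not what conditions the rule; whether the stem ends in a vowel or a consonant is.
"nufdethom" ends in a consonant. The stems ending in a consonant (sukunun → besukunun, sovbuzen → besovbuzen, dopem → bedopem) add the prefix be-.
So nufdethom → benufdethom.

benufdethom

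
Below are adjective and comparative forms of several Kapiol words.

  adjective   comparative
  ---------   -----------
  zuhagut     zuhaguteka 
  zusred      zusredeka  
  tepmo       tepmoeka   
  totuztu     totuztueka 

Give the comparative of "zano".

zanoeka

Every pair shown (zuhagut → zuhaguteka, zusred → zusredeka, tepmo → tepmoeka, …) follows the same rule: add -eka.
So zano → zanoeka.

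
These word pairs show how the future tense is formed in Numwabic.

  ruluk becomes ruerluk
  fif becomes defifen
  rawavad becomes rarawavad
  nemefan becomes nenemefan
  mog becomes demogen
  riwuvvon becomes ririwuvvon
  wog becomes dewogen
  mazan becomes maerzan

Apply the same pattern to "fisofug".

mazan and nemefan both end in -n yet inflect differently (maerzan, nenemefan), so the final letter is not what conditions the rule; the number of vowels is.
"fisofug" has 3 vowels. The stems with 3 vowels (rawavad → rarawavad, nemefan → nenemefan, riwuvvon → ririwuvvon) repeat the first consonant+vowel as a prefix.
The other patterns: stems with 1 vowel add de- … -en around the stem; stems with 2 vowels insert -er- after the first vowel.
So fisofug → fifisofug.

fifisofug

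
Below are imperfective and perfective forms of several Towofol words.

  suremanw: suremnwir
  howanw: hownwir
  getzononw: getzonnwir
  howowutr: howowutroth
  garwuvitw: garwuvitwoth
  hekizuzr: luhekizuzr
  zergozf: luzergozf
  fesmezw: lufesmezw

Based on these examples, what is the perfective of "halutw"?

halutwoth

suremanw and garwuvitw both end in -w yet inflect differently (suremnwir, garwuvitwoth), so the final letter is not what conditions the rule; the second-to-last letter is.
"halutw" has second-to-last letter 't'. The stems whose second-to-last letter is 't' (howowutr → howowutroth, garwuvitw → garwuvitwoth) add -oth.
The other patterns: stems whose second-to-last letter is 'n' delete the last vowel and add -ir; stems whose second-to-last letter is 'z' add the prefix lu-.
So halutw → halutwoth.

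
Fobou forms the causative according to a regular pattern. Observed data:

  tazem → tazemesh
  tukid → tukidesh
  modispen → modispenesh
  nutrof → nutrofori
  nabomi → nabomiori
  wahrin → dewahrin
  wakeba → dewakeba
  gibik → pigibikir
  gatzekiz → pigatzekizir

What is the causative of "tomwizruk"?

tomwizrukesh

"tomwizruk" begins with t-. The stems beginning with t- (tazem → tazemesh, tukid → tukidesh) add -esh.
The other patterns: stems beginning with n- add -ori; stems beginning with w- add the prefix de-; stems beginning with g- add pi- … -ir around the stem.
So tomwizruk → tomwizrukesh.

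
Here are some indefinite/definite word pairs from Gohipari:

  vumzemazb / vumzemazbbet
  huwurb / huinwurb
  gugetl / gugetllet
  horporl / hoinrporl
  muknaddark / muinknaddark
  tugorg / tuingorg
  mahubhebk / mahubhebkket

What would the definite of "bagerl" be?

baingerl

muknaddark and mahubhebk both end in -k yet inflect differently (muinknaddark, mahubhebkket), so the final letter is not what conditions the rule; the second-to-last letter is.
"bagerl" has second-to-last letter 'r'. The stems whose second-to-last letter is 'r' (horporl → hoinrporl, tugorg → tuingorg, huwurb → huinwurb) insert -in- after the first vowel.
So bagerl → baingerl.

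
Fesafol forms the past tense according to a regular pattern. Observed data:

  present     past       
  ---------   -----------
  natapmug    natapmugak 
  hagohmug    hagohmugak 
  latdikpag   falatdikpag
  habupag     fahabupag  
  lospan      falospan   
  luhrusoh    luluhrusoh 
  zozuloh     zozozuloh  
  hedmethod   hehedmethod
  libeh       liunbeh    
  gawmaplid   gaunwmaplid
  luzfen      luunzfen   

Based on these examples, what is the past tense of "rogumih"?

roungumih

natapmug and latdikpag both end in -g yet inflect differently (natapmugak, falatdikpag), so the final letter is not what conditions the rule; the last vowel is.
"rogumih" has last vowel 'i'. The one such stem in the data (gawmaplid → gaunwmaplid) inserts -un- after the first vowel (as do libeh, luzfen), so the same rule applies.
The other patterns: stems whose last vowel is 'u' add -ak; stems whose last vowel is 'a' add the prefix fa-; stems whose last vowel is 'o' repeat the first consonant+vowel as a prefix.
So rogumih → roungumih.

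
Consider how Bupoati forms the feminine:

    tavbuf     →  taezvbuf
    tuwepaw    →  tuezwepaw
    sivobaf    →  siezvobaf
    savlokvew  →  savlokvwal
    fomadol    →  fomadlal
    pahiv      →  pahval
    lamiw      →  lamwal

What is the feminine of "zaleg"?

zalgal

"zaleg" has last vowel 'e'. The one such stem in the data (savlokvew → savlokvwal) deletes the last vowel and adds -al (as do fomadol, pahiv), so the same rule applies.
The other pattern: stems whose last vowel is 'a' or 'u' insert -ez- after the first vowel.
So zaleg → zalgal.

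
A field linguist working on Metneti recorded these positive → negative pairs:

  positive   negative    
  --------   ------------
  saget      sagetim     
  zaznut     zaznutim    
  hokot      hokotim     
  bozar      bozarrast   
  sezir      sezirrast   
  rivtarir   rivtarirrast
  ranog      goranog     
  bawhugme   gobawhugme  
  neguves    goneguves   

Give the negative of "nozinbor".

hokot and ranog both have last vowel 'o' yet inflect differently (hokotim, goranog), so the last vowel is not what conditions the rule; the final letter is.
"nozinbor" ends in -r. The stems ending in -r (bozar → bozarrast, sezir → sezirrast, rivtarir → rivtarirrast) double the final consonant and add -ast.
So nozinbor → nozinborrast.

nozinborrast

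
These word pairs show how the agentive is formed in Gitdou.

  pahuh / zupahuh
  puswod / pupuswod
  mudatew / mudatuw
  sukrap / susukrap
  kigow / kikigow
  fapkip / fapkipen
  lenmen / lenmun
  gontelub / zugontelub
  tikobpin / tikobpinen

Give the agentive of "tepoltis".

"tepoltis" has last vowel 'i'. The stems whose last vowel is 'i' (tikobpin → tikobpinen, fapkip → fapkipen) add -en.
The other patterns: stems whose last vowel is 'u' add the prefix zu-; stems whose last vowel is 'e' change the last vowel to 'u'; stems whose last vowel is 'a' or 'o' repeat the first consonant+vowel as a prefix.
So tepoltis → tepoltisen.

tepoltisen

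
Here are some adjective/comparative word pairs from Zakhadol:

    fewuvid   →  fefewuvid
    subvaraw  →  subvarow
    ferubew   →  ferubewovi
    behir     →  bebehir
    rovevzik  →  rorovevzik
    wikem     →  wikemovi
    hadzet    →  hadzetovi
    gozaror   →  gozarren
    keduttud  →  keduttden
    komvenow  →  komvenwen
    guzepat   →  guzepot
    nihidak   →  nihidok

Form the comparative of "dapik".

"dapik" has last vowel 'i'. The stems whose last vowel is 'i' (fewuvid → fefewuvid, rovevzik → rorovevzik, behir → bebehir) repeat the first consonant+vowel as a prefix.
The other patterns: stems whose last vowel is 'a' change the last vowel to 'o'; stems whose last vowel is 'e' add -ovi; stems whose last vowel is 'o' or 'u' delete the last vowel and add -en.
So dapik → dadapik.

dadapik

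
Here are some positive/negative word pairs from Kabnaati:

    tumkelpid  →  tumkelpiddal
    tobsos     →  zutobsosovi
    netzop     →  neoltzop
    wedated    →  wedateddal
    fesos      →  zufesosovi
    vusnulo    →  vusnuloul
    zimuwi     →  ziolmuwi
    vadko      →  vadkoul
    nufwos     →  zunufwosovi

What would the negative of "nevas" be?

tobsos and vusnulo both have last vowel 'o' yet inflect differently (zutobsosovi, vusnuloul), so the last vowel is not what conditions the rule; the final letter is.
"nevas" ends in -s. The stems ending in -s (tobsos → zutobsosovi, nufwos → zunufwosovi, fesos → zufesosovi) add zu- … -ovi around the stem.
So nevas → zunevasovi.

zunevasovi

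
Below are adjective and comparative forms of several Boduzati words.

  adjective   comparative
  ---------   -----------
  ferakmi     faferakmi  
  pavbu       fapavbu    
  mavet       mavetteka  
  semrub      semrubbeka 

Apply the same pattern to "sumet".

semrub and pavbu both have last vowel 'u' yet inflect differently (semrubbeka, fapavbu), so the last vowel is not what conditions the rule; whether the stem ends in a vowel or a consonant is.
"sumet" ends in a consonant. The stems ending in a consonant (mavet → mavetteka, semrub → semrubbeka) double the final consonant and add -eka.
The other pattern: stems ending in a vowel add the prefix fa-.
So sumet → sumetteka.

sumetteka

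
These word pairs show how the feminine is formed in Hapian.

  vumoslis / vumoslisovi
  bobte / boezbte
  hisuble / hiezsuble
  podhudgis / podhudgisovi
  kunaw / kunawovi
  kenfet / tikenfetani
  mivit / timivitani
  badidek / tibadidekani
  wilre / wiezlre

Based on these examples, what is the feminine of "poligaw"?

poligawovi

"poligaw" ends in -w. The one such stem in the data (kunaw → kunawovi) adds -ovi, so the same rule applies.
So poligaw → poligawovi.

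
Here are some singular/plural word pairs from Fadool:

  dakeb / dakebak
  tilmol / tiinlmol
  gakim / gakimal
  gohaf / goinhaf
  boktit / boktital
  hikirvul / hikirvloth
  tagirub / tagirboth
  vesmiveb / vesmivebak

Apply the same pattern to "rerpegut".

tagirub and vesmiveb both end in -b yet inflect differently (tagirboth, vesmivebak), so the final letter is not what conditions the rule; the last vowel is.
"rerpegut" has last vowel 'u'. The stems whose last vowel is 'u' (tagirub → tagirboth, hikirvul → hikirvloth) delete the last vowel and add -oth.
The other patterns: stems whose last vowel is 'e' add -ak; stems whose last vowel is 'a' or 'o' insert -in- after the first vowel; stems whose last vowel is 'i' add -al.
So rerpegut → rerpegtoth.

rerpegtoth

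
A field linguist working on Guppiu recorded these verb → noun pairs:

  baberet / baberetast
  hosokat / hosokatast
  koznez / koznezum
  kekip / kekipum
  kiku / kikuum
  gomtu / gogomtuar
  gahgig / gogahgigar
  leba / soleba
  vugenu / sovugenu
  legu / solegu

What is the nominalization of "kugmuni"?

kugmunium

"kugmuni" begins with k-. The stems beginning with k- (koznez → koznezum, kekip → kekipum, kiku → kikuum) add -um.
The other patterns: stems beginning with b- or h- add -ast; stems beginning with g- add go- … -ar around the stem; stems beginning with l- or v- add the prefix so-.
So kugmuni → kugmunium.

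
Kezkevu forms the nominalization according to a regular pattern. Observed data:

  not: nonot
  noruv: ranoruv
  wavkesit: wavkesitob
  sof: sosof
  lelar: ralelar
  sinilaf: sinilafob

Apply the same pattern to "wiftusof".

"wiftusof" has 3 vowels. The stems with 3 vowels (wavkesit → wavkesitob, sinilaf → sinilafob) add -ob.
The other patterns: stems with 1 vowel repeat the first consonant+vowel as a prefix; stems with 2 vowels add the prefix ra-.
So wiftusof → wiftusofob.

wiftusofob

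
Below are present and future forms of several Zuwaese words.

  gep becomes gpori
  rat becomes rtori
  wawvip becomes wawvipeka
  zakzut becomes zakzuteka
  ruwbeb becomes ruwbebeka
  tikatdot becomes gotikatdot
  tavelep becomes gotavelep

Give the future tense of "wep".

gep and wawvip both end in -p yet inflect differently (gpori, wawvipeka), so the final letter is not what conditions the rule; the number of vowels is.
"wep" has 1 vowel. The stems with 1 vowel (gep → gpori, rat → rtori) delete the last vowel and add -ori.
So wep → wpori.

wpori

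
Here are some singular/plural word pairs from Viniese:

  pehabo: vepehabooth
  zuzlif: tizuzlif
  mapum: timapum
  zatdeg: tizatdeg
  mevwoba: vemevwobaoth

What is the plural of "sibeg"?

"sibeg" ends in a consonant. The stems ending in a consonant (zuzlif → tizuzlif, zatdeg → tizatdeg, mapum → timapum) add the prefix ti-.
So sibeg → tisibeg.

tisibeg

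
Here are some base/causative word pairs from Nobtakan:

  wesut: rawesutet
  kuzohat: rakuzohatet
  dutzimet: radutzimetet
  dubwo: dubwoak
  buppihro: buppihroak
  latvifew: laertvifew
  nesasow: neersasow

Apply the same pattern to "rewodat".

dutzimet and latvifew both have last vowel 'e' yet inflect differently (radutzimetet, laertvifew), so the last vowel is not what conditions the rule; the final letter is.
"rewodat" ends in -t. The stems ending in -t (wesut → rawesutet, kuzohat → rakuzohatet, dutzimet → radutzimetet) add ra- … -et around the stem.
So rewodat → rarewodatet.

rarewodatet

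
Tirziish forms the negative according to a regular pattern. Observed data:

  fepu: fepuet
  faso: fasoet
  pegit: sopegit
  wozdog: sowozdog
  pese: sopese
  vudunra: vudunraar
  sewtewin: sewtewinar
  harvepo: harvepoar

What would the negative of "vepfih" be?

faso and harvepo both end in -o yet inflect differently (fasoet, harvepoar), so the final letter is not what conditions the rule; the first letter is.
"vepfih" begins with v-. The one such stem in the data (vudunra → vudunraar) adds -ar, so the same rule applies.
The other patterns: stems beginning with f- add -et; stems beginning with p- or w- add the prefix so-.
So vepfih → vepfihar.

vepfihar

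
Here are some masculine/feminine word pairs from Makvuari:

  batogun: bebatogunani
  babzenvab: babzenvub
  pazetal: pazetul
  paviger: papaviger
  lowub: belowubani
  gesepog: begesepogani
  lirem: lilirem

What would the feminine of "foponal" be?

foponul

babzenvab and lowub both end in -b yet inflect differently (babzenvub, belowubani), so the final letter is not what conditions the rule; the last vowel is.
"foponal" has last vowel 'a'. The stems whose last vowel is 'a' (babzenvab → babzenvub, pazetal → pazetul) change the last vowel to 'u'.
So foponal → foponul.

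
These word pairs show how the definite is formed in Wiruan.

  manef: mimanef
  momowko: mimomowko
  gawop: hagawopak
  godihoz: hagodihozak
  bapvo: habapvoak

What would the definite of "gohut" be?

hagohutak

"gohut" begins with g-. The stems beginning with g- (gawop → hagawopak, godihoz → hagodihozak) add ha- … -ak around the stem.
So gohut → hagohutak.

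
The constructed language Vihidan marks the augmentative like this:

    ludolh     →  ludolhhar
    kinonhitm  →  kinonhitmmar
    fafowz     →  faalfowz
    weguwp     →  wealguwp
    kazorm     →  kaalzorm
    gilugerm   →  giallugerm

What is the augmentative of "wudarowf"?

"wudarowf" has second-to-last letter 'w'. The stems whose second-to-last letter is 'w' (fafowz → faalfowz, weguwp → wealguwp) insert -al- after the first vowel.
So wudarowf → wualdarowf.

wualdarowf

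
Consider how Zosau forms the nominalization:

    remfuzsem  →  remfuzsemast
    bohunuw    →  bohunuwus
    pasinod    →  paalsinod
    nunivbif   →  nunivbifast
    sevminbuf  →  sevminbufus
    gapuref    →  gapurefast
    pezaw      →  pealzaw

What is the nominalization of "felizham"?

feallizham

sevminbuf and gapuref both end in -f yet inflect differently (sevminbufus, gapurefast), so the final letter is not what conditions the rule; the last vowel is.
"felizham" has last vowel 'a'. The one such stem in the data (pezaw → pealzaw) inserts -al- after the first vowel (as does pasinod), so the same rule applies.
So felizham → feallizham.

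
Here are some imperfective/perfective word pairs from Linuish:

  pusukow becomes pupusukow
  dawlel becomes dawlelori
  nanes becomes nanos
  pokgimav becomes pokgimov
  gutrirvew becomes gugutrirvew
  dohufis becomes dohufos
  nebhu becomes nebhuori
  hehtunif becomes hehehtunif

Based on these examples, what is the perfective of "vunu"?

dawlel and nanes both have last vowel 'e' yet inflect differently (dawlelori, nanos), so the last vowel is not what conditions the rule; the final letter is.
"vunu" ends in -u. The one such stem in the data (nebhu → nebhuori) adds -ori, so the same rule applies.
The other patterns: stems ending in -s or -v change the last vowel to 'o'; stems ending in -f or -w repeat the first consonant+vowel as a prefix.
So vunu → vunuori.

vunuori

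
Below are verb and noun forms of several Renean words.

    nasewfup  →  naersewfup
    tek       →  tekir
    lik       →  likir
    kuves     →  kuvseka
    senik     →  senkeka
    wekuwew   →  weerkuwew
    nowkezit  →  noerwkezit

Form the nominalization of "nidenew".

lik and senik both end in -k yet inflect differently (likir, senkeka), so the final letter is not what conditions the rule; the number of vowels is.
"nidenew" has 3 vowels. The stems with 3 vowels (nasewfup → naersewfup, nowkezit → noerwkezit, wekuwew → weerkuwew) insert -er- after the first vowel.
So nidenew → nierdenew.

nierdenew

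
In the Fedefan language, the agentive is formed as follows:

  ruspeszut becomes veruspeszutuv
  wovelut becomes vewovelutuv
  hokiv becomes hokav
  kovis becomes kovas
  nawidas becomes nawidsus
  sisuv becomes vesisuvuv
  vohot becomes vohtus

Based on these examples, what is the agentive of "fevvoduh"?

vefevvoduhuv

hokiv and sisuv both end in -v yet inflect differently (hokav, vesisuvuv), so the final letter is not what conditions the rule; the last vowel is.
"fevvoduh" has last vowel 'u'. The stems whose last vowel is 'u' (sisuv → vesisuvuv, wovelut → vewovelutuv, ruspeszut → veruspeszutuv) add ve- … -uv around the stem.
So fevvoduh → vefevvoduhuv.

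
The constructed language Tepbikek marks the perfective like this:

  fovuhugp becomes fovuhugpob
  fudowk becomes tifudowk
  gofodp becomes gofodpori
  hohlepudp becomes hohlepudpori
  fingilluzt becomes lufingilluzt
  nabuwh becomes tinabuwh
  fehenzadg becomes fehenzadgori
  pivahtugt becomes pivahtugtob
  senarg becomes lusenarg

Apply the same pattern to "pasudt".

pasudtori

fovuhugp and hohlepudp both end in -p yet inflect differently (fovuhugpob, hohlepudpori), so the final letter is not what conditions the rule; the second-to-last letter is.
"pasudt" has second-to-last letter 'd'. The stems whose second-to-last letter is 'd' (hohlepudp → hohlepudpori, gofodp → gofodpori, fehenzadg → fehenzadgori) add -ori.
The other patterns: stems whose second-to-last letter is 'g' add -ob; stems whose second-to-last letter is 'w' add the prefix ti-; stems whose second-to-last letter is 'r' or 'z' add the prefix lu-.
So pasudt → pasudtori.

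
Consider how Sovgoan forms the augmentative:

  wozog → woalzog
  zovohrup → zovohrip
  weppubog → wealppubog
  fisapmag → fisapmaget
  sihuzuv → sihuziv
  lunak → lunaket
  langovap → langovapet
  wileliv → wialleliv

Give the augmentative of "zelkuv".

zovohrup and langovap both end in -p yet inflect differently (zovohrip, langovapet), so the final letter is not what conditions the rule; the last vowel is.
"zelkuv" has last vowel 'u'. The stems whose last vowel is 'u' (sihuzuv → sihuziv, zovohrup → zovohrip) change the last vowel to 'i'.
The other patterns: stems whose last vowel is 'a' add -et; stems whose last vowel is 'i' or 'o' insert -al- after the first vowel.
So zelkuv → zelkiv.

zelkiv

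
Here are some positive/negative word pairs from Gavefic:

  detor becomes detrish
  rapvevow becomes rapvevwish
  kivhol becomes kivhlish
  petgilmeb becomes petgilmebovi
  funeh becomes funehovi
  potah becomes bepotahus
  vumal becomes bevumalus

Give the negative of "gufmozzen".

funeh and potah both end in -h yet inflect differently (funehovi, bepotahus), so the final letter is not what conditions the rule; the last vowel is.
"gufmozzen" has last vowel 'e'. The stems whose last vowel is 'e' (petgilmeb → petgilmebovi, funeh → funehovi) add -ovi.
So gufmozzen → gufmozzenovi.

gufmozzenovi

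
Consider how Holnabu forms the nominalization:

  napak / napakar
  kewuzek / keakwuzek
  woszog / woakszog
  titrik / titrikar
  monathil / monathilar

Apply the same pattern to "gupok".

kewuzek and napak both end in -k yet inflect differently (keakwuzek, napakar), so the final letter is not what conditions the rule; the last vowel is.
"gupok" has last vowel 'o'. The one such stem in the data (woszog → woakszog) inserts -ak- after the first vowel (as does kewuzek), so the same rule applies.
So gupok → guakpok.

guakpok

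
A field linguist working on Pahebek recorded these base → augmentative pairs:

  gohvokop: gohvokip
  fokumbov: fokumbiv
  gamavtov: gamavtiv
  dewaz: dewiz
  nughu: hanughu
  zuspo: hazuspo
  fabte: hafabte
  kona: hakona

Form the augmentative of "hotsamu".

hahotsamu

"hotsamu" ends in a vowel. The stems ending in a vowel (nughu → hanughu, zuspo → hazuspo, fabte → hafabte) add the prefix ha-.
The other pattern: stems ending in a consonant change the last vowel to 'i'.
So hotsamu → hahotsamu.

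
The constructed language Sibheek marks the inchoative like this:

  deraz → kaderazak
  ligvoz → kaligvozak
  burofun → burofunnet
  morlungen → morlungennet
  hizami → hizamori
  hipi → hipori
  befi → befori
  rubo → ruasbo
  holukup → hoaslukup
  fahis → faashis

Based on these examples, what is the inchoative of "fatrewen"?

"fatrewen" ends in -n. The stems ending in -n (burofun → burofunnet, morlungen → morlungennet) double the final consonant and add -et.
So fatrewen → fatrewennet.

fatrewennet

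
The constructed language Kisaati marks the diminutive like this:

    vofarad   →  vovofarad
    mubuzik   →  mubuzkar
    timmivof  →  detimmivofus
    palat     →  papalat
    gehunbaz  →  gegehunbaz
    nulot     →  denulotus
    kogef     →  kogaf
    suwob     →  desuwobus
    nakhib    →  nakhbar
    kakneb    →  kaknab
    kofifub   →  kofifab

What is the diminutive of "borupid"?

borupdar

nakhib and suwob both end in -b yet inflect differently (nakhbar, desuwobus), so the final letter is not what conditions the rule; the last vowel is.
"borupid" has last vowel 'i'. The stems whose last vowel is 'i' (nakhib → nakhbar, mubuzik → mubuzkar) delete the last vowel and add -ar.
The other patterns: stems whose last vowel is 'o' add de- … -us around the stem; stems whose last vowel is 'a' repeat the first consonant+vowel as a prefix; stems whose last vowel is 'e' or 'u' change the last vowel to 'a'.
So borupid → borupdar.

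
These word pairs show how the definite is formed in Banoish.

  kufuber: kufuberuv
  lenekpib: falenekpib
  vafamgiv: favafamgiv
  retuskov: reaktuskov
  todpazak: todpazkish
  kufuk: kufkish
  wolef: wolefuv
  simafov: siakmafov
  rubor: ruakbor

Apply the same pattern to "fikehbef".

kufuber and rubor both end in -r yet inflect differently (kufuberuv, ruakbor), so the final letter is not what conditions the rule; the last vowel is.
"fikehbef" has last vowel 'e'. The stems whose last vowel is 'e' (wolef → wolefuv, kufuber → kufuberuv) add -uv.
So fikehbef → fikehbefuv.

fikehbefuv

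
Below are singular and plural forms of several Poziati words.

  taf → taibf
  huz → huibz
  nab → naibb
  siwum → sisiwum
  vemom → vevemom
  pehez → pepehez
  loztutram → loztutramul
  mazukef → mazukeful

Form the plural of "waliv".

wawaliv

"waliv" has 2 vowels. The stems with 2 vowels (siwum → sisiwum, vemom → vevemom, pehez → pepehez) repeat the first consonant+vowel as a prefix.
The other patterns: stems with 1 vowel insert -ib- after the first vowel; stems with 3 vowels add -ul.
So waliv → wawaliv.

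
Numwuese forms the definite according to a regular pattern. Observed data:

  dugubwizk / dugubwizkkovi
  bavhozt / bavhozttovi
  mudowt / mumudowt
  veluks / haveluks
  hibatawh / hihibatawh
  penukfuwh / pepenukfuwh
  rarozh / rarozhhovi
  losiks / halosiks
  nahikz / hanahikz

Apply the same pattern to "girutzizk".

"girutzizk" has second-to-last letter 'z'. The stems whose second-to-last letter is 'z' (bavhozt → bavhozttovi, dugubwizk → dugubwizkkovi, rarozh → rarozhhovi) double the final consonant and add -ovi.
So girutzizk → girutzizkkovi.

girutzizkkovi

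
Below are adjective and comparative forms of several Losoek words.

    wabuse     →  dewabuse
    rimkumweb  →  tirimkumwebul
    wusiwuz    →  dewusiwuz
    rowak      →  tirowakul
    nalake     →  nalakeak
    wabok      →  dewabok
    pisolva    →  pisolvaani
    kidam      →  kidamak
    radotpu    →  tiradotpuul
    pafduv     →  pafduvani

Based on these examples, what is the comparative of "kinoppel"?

kinoppelak

wabok and rowak both end in -k yet inflect differently (dewabok, tirowakul), so the final letter is not what conditions the rule; the first letter is.
"kinoppel" begins with k-. The one such stem in the data (kidam → kidamak) adds -ak, so the same rule applies.
So kinoppel → kinoppelak.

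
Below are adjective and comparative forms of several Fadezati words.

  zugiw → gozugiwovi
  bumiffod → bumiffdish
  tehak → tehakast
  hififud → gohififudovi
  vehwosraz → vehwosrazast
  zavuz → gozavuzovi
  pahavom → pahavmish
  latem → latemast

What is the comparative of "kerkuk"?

gokerkukovi

bumiffod and hififud both end in -d yet inflect differently (bumiffdish, gohififudovi), so the final letter is not what conditions the rule; the last vowel is.
"kerkuk" has last vowel 'u'. The stems whose last vowel is 'u' (zavuz → gozavuzovi, hififud → gohififudovi) add go- … -ovi around the stem.
The other patterns: stems whose last vowel is 'o' delete the last vowel and add -ish; stems whose last vowel is 'a' or 'e' add -ast.
So kerkuk → gokerkukovi.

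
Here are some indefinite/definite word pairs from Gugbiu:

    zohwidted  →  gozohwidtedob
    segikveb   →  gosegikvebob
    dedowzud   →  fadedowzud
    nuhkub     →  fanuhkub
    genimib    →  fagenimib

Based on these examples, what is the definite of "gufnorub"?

"gufnorub" has last vowel 'u'. The stems whose last vowel is 'u' (dedowzud → fadedowzud, nuhkub → fanuhkub) add the prefix fa-.
The other pattern: stems whose last vowel is 'e' add go- … -ob around the stem.
So gufnorub → fagufnorub.

fagufnorub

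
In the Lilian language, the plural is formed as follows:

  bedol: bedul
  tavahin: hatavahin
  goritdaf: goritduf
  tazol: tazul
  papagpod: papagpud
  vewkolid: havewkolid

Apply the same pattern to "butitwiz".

habutitwiz

"butitwiz" has last vowel 'i'. The stems whose last vowel is 'i' (tavahin → hatavahin, vewkolid → havewkolid) add the prefix ha-.
The other pattern: stems whose last vowel is 'a' or 'o' change the last vowel to 'u'.
So butitwiz → habutitwiz.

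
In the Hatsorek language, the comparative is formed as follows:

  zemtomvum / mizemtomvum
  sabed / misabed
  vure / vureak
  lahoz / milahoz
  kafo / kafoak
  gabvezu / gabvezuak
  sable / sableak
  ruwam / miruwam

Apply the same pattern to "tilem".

sabed and vure both have last vowel 'e' yet inflect differently (misabed, vureak), so the last vowel is not what conditions the rule; whether the stem ends in a vowel or a consonant is.
"tilem" ends in a consonant. The stems ending in a consonant (sabed → misabed, ruwam → miruwam, lahoz → milahoz) add the prefix mi-.
The other pattern: stems ending in a vowel add -ak.
So tilem → mitilem.

mitilem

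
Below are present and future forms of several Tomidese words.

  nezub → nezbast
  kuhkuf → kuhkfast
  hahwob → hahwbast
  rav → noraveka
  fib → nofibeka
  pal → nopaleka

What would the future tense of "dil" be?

"dil" has 1 vowel. The stems with 1 vowel (rav → noraveka, fib → nofibeka, pal → nopaleka) add no- … -eka around the stem.
The other pattern: stems with 2 vowels delete the last vowel and add -ast.
So dil → nodileka.

nodileka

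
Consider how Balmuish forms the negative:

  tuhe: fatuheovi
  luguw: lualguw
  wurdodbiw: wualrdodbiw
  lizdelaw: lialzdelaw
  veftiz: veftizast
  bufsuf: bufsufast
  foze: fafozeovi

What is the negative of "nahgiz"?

nahgizast

wurdodbiw and veftiz both have last vowel 'i' yet inflect differently (wualrdodbiw, veftizast), so the last vowel is not what conditions the rule; the final letter is.
"nahgiz" ends in -z. The one such stem in the data (veftiz → veftizast) adds -ast, so the same rule applies.
So nahgiz → nahgizast.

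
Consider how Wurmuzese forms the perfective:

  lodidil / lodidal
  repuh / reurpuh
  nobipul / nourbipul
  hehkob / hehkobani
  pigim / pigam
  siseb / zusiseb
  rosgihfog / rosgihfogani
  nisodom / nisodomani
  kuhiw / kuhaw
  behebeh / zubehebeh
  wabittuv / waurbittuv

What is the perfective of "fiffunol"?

fiffunolani

repuh and behebeh both end in -h yet inflect differently (reurpuh, zubehebeh), so the final letter is not what conditions the rule; the last vowel is.
"fiffunol" has last vowel 'o'. The stems whose last vowel is 'o' (nisodom → nisodomani, hehkob → hehkobani, rosgihfog → rosgihfogani) add -ani.
So fiffunol → fiffunolani.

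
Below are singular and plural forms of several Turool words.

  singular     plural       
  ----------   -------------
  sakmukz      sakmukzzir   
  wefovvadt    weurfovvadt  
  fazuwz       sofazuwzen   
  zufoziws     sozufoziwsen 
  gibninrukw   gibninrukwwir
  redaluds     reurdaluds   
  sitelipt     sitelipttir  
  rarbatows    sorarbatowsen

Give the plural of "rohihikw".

zufoziws and redaluds both end in -s yet inflect differently (sozufoziwsen, reurdaluds), so the final letter is not what conditions the rule; the second-to-last letter is.
"rohihikw" has second-to-last letter 'k'. The stems whose second-to-last letter is 'k' (gibninrukw → gibninrukwwir, sakmukz → sakmukzzir) double the final consonant and add -ir.
So rohihikw → rohihikwwir.

rohihikwwir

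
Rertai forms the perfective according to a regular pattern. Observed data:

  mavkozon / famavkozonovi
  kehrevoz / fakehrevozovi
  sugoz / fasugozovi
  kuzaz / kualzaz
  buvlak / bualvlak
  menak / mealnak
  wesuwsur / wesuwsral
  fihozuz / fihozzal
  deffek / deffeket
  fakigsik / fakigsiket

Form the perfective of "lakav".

laalkav

kehrevoz and kuzaz both end in -z yet inflect differently (fakehrevozovi, kualzaz), so the final letter is not what conditions the rule; the last vowel is.
"lakav" has last vowel 'a'. The stems whose last vowel is 'a' (kuzaz → kualzaz, buvlak → bualvlak, menak → mealnak) insert -al- after the first vowel.
The other patterns: stems whose last vowel is 'o' add fa- … -ovi around the stem; stems whose last vowel is 'u' delete the last vowel and add -al; stems whose last vowel is 'e' or 'i' add -et.
So lakav → laalkav.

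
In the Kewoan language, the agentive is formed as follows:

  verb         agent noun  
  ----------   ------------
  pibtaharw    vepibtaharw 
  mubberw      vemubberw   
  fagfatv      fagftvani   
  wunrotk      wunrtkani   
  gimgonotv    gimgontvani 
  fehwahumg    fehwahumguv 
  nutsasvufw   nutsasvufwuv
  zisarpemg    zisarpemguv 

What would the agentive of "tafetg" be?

pibtaharw and nutsasvufw both end in -w yet inflect differently (vepibtaharw, nutsasvufwuv), so the final letter is not what conditions the rule; the second-to-last letter is.
"tafetg" has second-to-last letter 't'. The stems whose second-to-last letter is 't' (fagfatv → fagftvani, wunrotk → wunrtkani, gimgonotv → gimgontvani) delete the last vowel and add -ani.
So tafetg → taftgani.

taftgani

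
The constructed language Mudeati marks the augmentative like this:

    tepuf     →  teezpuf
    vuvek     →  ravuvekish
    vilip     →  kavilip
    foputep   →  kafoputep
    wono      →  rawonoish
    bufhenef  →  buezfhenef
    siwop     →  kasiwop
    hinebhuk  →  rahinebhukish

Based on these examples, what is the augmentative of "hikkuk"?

rahikkukish

bufhenef and foputep both have last vowel 'e' yet inflect differently (buezfhenef, kafoputep), so the last vowel is not what conditions the rule; the final letter is.
"hikkuk" ends in -k. The stems ending in -k (hinebhuk → rahinebhukish, vuvek → ravuvekish) add ra- … -ish around the stem.
So hikkuk → rahikkukish.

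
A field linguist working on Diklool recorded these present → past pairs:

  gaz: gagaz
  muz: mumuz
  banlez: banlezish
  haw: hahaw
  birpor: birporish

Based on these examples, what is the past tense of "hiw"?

banlez and gaz both end in -z yet inflect differently (banlezish, gagaz), so the final letter is not what conditions the rule; the number of vowels is.
"hiw" has 1 vowel. The stems with 1 vowel (haw → hahaw, gaz → gagaz, muz → mumuz) repeat the first consonant+vowel as a prefix.
So hiw → hihiw.

hihiw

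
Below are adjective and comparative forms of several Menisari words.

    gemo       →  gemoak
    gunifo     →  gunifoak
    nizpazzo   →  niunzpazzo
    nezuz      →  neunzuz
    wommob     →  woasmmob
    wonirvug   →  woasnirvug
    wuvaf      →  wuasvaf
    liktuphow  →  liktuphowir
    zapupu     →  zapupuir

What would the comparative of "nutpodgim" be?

gemo and nizpazzo both end in -o yet inflect differently (gemoak, niunzpazzo), so the final letter is not what conditions the rule; the first letter is.
"nutpodgim" begins with n-. The stems beginning with n- (nizpazzo → niunzpazzo, nezuz → neunzuz) insert -un- after the first vowel.
The other patterns: stems beginning with g- add -ak; stems beginning with w- insert -as- after the first vowel; stems beginning with l- or z- add -ir.
So nutpodgim → nuuntpodgim.

nuuntpodgim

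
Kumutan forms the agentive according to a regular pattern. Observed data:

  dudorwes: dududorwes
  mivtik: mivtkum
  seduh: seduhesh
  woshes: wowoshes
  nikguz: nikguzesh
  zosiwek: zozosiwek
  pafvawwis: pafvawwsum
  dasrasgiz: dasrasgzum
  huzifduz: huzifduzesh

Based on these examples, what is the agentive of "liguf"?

"liguf" has last vowel 'u'. The stems whose last vowel is 'u' (seduh → seduhesh, nikguz → nikguzesh, huzifduz → huzifduzesh) add -esh.
The other patterns: stems whose last vowel is 'i' delete the last vowel and add -um; stems whose last vowel is 'e' repeat the first consonant+vowel as a prefix.
So liguf → ligufesh.

ligufesh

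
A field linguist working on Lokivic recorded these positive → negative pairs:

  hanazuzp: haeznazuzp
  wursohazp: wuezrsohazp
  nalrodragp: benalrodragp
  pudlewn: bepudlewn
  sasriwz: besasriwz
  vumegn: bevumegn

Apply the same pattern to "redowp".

hanazuzp and nalrodragp both end in -p yet inflect differently (haeznazuzp, benalrodragp), so the final letter is not what conditions the rule; the second-to-last letter is.
"redowp" has second-to-last letter 'w'. The stems whose second-to-last letter is 'w' (pudlewn → bepudlewn, sasriwz → besasriwz) add the prefix be-.
The other pattern: stems whose second-to-last letter is 'z' insert -ez- after the first vowel.
So redowp → beredowp.

beredowp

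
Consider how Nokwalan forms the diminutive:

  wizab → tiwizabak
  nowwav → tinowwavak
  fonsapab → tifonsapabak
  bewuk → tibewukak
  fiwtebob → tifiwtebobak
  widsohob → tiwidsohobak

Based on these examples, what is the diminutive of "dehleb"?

tidehlebak

Every pair shown (wizab → tiwizabak, nowwav → tinowwavak, fonsapab → tifonsapabak, …) follows the same rule: add ti- … -ak around the stem.
So dehleb → tidehlebak.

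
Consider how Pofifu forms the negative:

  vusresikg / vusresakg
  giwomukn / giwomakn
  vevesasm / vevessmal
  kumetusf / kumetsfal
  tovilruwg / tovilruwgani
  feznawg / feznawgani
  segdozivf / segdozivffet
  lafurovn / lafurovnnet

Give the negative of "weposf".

wepsfal

vusresikg and tovilruwg both end in -g yet inflect differently (vusresakg, tovilruwgani), so the final letter is not what conditions the rule; the second-to-last letter is.
"weposf" has second-to-last letter 's'. The stems whose second-to-last letter is 's' (vevesasm → vevessmal, kumetusf → kumetsfal) delete the last vowel and add -al.
The other patterns: stems whose second-to-last letter is 'k' change the last vowel to 'a'; stems whose second-to-last letter is 'w' add -ani; stems whose second-to-last letter is 'v' double the final consonant and add -et.
So weposf → wepsfal.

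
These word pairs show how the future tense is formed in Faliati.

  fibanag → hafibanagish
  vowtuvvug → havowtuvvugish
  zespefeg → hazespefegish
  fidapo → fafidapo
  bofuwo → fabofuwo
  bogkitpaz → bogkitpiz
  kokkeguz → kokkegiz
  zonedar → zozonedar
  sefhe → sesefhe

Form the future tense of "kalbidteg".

hakalbidtegish

"kalbidteg" ends in -g. The stems ending in -g (fibanag → hafibanagish, vowtuvvug → havowtuvvugish, zespefeg → hazespefegish) add ha- … -ish around the stem.
The other patterns: stems ending in -o add the prefix fa-; stems ending in -z change the last vowel to 'i'; stems ending in -e or -r repeat the first consonant+vowel as a prefix.
So kalbidteg → hakalbidtegish.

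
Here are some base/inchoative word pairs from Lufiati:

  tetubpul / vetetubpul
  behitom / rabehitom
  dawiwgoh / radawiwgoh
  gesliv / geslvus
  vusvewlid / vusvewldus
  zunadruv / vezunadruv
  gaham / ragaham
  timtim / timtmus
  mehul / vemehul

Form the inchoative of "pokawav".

"pokawav" has last vowel 'a'. The one such stem in the data (gaham → ragaham) adds the prefix ra-, so the same rule applies.
The other patterns: stems whose last vowel is 'i' delete the last vowel and add -us; stems whose last vowel is 'u' add the prefix ve-.
So pokawav → rapokawav.

rapokawav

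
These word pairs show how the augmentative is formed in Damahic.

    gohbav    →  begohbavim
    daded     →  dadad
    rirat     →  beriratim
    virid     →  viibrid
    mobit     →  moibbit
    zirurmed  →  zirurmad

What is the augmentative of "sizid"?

daded and virid both end in -d yet inflect differently (dadad, viibrid), so the final letter is not what conditions the rule; the last vowel is.
"sizid" has last vowel 'i'. The stems whose last vowel is 'i' (virid → viibrid, mobit → moibbit) insert -ib- after the first vowel.
So sizid → siibzid.

siibzid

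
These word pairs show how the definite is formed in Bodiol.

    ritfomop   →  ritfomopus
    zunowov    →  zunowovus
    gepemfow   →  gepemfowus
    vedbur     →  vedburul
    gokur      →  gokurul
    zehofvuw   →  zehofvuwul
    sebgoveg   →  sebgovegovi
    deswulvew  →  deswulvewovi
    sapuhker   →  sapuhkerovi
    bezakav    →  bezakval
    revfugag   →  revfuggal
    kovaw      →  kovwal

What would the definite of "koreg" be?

gepemfow and zehofvuw both end in -w yet inflect differently (gepemfowus, zehofvuwul), so the final letter is not what conditions the rule; the last vowel is.
"koreg" has last vowel 'e'. The stems whose last vowel is 'e' (sebgoveg → sebgovegovi, deswulvew → deswulvewovi, sapuhker → sapuhkerovi) add -ovi.
So koreg → koregovi.

koregovi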